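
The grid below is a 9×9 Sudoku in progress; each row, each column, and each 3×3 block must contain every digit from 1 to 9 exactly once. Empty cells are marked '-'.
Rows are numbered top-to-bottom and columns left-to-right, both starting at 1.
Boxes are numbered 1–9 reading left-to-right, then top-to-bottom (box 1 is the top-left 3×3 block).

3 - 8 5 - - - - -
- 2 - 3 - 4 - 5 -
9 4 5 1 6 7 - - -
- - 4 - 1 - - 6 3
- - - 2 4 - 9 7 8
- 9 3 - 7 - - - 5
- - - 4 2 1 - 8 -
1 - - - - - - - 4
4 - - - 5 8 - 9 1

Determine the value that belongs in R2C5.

8

Cell R2C5 itself could take any of {8, 9} by direct elimination.
Consider where 8 can go in box 2.
R1C5 is out (row 1 already has a 8).
R1C6 is out (row 1 already has a 8).
So the only cell in box 2 that can hold 8 is R2C5.
Therefore R2C5 = 8.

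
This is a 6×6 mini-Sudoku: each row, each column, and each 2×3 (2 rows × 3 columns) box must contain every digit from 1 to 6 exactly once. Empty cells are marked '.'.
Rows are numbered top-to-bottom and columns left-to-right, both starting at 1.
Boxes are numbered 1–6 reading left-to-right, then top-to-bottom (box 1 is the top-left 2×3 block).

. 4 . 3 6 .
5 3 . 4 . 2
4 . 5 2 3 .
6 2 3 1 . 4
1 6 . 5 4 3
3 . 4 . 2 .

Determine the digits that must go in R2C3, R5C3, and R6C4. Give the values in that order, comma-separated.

6,2,6

For R2C3:
  Consider where 6 can go in box 1.
  R1C1 is out (row 1 already has a 6).
  R1C3 is out (row 1 already has a 6).
  So the only cell in box 1 that can hold 6 is R2C3.
  So R2C3 = 6.
For R5C3:
  Row 5 already contains {1, 3, 4, 5, 6}.
  Column 3 already contains {3, 4, 5}.
  Its 2×3 block (box 5) already contains {1, 3, 4, 6}.
  The only value from 1–6 not eliminated is 2, so R5C3 = 2.
For R6C4:
  Row 6 already contains {2, 3, 4}.
  Column 4 already contains {1, 2, 3, 4, 5}.
  Its 2×3 block (box 6) already contains {2, 3, 4, 5}.
  The only value from 1–6 not eliminated is 6, so R6C4 = 6.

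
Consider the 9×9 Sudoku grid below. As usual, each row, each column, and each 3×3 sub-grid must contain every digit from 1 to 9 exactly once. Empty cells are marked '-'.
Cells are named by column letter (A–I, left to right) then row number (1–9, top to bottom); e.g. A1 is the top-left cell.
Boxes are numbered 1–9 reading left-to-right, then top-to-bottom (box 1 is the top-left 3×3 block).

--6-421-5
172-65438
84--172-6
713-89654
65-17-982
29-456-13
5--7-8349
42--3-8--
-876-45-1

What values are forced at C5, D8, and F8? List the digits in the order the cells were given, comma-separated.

For C5:
  Row 5 already contains {1, 2, 5, 6, 7, 8, 9}.
  Column C already contains {2, 3, 6, 7}.
  Its 3×3 block (box 4) already contains {1, 2, 3, 5, 6, 7, 9}.
  The only value from 1–9 not eliminated is 4, so C5 = 4.
For D8:
  Consider where 5 can go in box 8.
  E7 is out (row 7 already has a 5).
  F8 is out (column F already has a 5).
  E9 is out (row 9 already has a 5).
  So the only cell in box 8 that can hold 5 is D8.
  So D8 = 5.
For F8:
  Row 8 already contains {2, 3, 4, 8}.
  Column F already contains {2, 4, 5, 6, 7, 8, 9}.
  Its 3×3 block (box 8) already contains {3, 4, 6, 7, 8}.
  The only value from 1–9 not eliminated is 1, so F8 = 1.

4,5,1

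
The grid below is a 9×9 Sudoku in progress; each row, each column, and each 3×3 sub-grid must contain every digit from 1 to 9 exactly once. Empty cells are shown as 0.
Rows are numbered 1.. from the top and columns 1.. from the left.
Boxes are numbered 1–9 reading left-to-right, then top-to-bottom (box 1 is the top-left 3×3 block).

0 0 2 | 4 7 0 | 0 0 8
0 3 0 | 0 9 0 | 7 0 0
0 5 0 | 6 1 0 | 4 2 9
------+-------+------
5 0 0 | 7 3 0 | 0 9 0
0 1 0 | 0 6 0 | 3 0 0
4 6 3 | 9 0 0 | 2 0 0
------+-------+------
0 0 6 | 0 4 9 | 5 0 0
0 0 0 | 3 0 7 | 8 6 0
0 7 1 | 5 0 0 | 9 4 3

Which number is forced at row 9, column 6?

Cell row 9, column 6 itself could take any of {2, 6, 8} by direct elimination.
Consider where 6 can go in row 9.
row 9, column 1 is out (box 7 already has a 6).
row 9, column 5 is out (column 5 already has a 6).
So the only cell in row 9 that can hold 6 is row 9, column 6.
Therefore row 9, column 6 = 6.

6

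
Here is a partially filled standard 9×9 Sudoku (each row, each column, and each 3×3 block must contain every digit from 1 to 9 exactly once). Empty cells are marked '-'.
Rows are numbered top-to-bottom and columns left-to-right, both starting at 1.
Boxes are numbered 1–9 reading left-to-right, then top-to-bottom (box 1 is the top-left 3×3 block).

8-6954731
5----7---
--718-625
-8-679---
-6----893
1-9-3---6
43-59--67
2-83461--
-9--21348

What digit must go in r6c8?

Cell r6c8 itself could take any of {5, 7} by direct elimination.
Consider where 7 can go in column 8.
r2c8 is out (row 2 already has a 7).
r4c8 is out (row 4 already has a 7).
r8c8 is out (box 9 already has a 7).
So the only cell in column 8 that can hold 7 is r6c8.
Therefore r6c8 = 7.

7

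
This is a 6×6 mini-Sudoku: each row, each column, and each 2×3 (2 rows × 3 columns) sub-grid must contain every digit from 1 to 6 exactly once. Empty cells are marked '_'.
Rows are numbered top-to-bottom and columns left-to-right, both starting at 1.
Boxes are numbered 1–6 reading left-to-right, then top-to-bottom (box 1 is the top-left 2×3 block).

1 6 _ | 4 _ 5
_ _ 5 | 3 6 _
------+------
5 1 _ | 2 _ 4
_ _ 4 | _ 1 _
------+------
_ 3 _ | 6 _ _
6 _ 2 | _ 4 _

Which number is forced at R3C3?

6

Cell R3C3 itself could take any of {3, 6} by direct elimination.
Consider where 6 can go in row 3.
R3C5 is out (column 5 already has a 6).
So the only cell in row 3 that can hold 6 is R3C3.
Therefore R3C3 = 6.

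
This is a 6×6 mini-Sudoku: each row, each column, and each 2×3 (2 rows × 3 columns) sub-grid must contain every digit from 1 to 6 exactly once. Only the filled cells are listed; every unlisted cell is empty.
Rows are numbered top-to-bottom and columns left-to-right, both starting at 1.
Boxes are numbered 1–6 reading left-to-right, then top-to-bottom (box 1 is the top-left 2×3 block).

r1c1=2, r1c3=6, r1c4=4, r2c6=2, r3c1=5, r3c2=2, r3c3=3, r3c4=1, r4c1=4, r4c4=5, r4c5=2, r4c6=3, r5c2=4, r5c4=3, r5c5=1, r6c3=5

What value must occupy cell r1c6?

Cell r1c6 itself could take any of {1, 5} by direct elimination.
Consider where 1 can go in column 6.
r3c6 is out (row 3 already has a 1).
r5c6 is out (row 5 already has a 1).
r6c6 is out (box 6 already has a 1).
So the only cell in column 6 that can hold 1 is r1c6.
Therefore r1c6 = 1.

1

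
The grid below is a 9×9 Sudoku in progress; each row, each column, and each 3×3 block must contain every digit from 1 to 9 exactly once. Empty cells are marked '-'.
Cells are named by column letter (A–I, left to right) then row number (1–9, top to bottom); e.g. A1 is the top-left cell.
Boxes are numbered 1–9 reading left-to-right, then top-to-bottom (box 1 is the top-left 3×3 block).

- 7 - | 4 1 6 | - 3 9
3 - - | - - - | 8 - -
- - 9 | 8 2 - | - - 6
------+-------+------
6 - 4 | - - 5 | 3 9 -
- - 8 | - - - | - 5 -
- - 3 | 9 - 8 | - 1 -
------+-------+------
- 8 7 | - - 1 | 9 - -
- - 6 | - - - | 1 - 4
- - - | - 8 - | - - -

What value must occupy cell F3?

3

Cell F3 itself could take any of {3, 7} by direct elimination.
Consider where 3 can go in box 2.
D2 is out (row 2 already has a 3).
E2 is out (row 2 already has a 3).
F2 is out (row 2 already has a 3).
So the only cell in box 2 that can hold 3 is F3.
Therefore F3 = 3.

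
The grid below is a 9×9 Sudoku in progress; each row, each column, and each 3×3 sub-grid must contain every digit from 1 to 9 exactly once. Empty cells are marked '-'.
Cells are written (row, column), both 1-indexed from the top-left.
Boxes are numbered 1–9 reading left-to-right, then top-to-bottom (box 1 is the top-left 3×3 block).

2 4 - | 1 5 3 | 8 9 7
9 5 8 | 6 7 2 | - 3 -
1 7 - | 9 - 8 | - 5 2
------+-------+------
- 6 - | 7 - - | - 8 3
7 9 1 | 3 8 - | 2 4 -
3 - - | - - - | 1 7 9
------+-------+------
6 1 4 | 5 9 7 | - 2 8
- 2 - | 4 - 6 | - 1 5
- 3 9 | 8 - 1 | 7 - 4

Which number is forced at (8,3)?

7

Row 8 already contains {1, 2, 4, 5, 6}.
Column 3 already contains {1, 4, 8, 9}.
Its 3×3 block (box 7) already contains {1, 2, 3, 4, 6, 9}.
The only value from 1–9 not eliminated is 7, so (8,3) = 7.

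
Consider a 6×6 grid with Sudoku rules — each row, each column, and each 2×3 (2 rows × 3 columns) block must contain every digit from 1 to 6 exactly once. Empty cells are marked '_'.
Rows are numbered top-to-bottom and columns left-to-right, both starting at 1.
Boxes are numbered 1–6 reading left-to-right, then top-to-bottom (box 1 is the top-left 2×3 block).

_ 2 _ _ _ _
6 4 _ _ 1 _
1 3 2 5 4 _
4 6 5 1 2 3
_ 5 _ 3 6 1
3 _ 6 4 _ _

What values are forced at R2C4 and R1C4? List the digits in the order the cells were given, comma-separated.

2,6

For R2C4:
  Row 2 already contains {1, 4, 6}.
  Column 4 already contains {1, 3, 4, 5}.
  Its 2×3 block (box 2) already contains {1}.
  The only value from 1–6 not eliminated is 2, so R2C4 = 2.
For R1C4:
  Row 1 already contains {2}.
  Column 4 already contains {1, 3, 4, 5}.
  Its 2×3 block (box 2) already contains {1}.
  The only value from 1–6 not eliminated is 6, so R1C4 = 6.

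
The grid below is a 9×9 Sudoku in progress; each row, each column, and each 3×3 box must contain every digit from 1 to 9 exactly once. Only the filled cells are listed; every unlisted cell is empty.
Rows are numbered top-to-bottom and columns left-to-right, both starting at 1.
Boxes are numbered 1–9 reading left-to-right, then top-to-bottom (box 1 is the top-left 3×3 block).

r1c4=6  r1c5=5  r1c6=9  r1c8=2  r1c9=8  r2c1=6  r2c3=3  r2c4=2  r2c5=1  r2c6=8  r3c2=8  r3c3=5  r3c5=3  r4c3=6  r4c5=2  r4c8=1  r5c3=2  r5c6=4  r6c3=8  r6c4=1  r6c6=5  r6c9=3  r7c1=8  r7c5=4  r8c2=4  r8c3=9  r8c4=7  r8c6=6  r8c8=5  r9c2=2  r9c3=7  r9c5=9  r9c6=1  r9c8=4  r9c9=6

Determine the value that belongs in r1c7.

3

Cell r1c7 itself could take any of {1, 3, 4, 7} by direct elimination.
Consider where 3 can go in box 3.
r2c7 is out (row 2 already has a 3). r2c8 is out (row 2 already has a 3). r2c9 is out (row 2 already has a 3). r3c7 is out (row 3 already has a 3). The remaining empty cells in box 3 are similarly blocked.
So the only cell in box 3 that can hold 3 is r1c7.
Therefore r1c7 = 3.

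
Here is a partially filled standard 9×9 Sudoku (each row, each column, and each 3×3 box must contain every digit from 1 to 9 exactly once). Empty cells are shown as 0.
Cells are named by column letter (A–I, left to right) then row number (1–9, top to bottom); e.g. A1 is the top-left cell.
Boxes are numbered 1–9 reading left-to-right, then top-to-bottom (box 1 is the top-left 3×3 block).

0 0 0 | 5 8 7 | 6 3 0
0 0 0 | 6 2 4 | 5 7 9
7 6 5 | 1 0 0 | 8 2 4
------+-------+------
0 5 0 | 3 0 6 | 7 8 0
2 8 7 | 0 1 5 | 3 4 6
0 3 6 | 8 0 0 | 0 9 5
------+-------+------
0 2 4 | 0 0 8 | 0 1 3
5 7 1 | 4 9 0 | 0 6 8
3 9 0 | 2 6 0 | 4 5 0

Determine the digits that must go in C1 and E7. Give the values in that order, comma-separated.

2,5

For C1:
  Consider where 2 can go in row 1.
  A1 is out (column A already has a 2).
  B1 is out (column B already has a 2).
  I1 is out (box 3 already has a 2).
  So the only cell in row 1 that can hold 2 is C1.
  So C1 = 2.
For E7:
  Consider where 5 can go in box 8.
  D7 is out (column D already has a 5).
  F8 is out (row 8 already has a 5).
  F9 is out (row 9 already has a 5).
  So the only cell in box 8 that can hold 5 is E7.
  So E7 = 5.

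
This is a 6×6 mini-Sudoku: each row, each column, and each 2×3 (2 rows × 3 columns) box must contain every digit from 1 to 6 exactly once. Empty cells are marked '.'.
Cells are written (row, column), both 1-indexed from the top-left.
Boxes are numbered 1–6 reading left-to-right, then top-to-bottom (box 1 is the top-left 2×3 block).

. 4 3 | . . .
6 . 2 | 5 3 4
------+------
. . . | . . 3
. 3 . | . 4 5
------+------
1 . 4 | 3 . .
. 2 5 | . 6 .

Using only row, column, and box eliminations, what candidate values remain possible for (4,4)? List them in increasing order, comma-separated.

Row 4 already contains {3, 4, 5}.
Column 4 already contains {3, 5}.
Its 2×3 block (box 4) already contains {3, 4, 5}.
Removing those from 1–6 leaves {1, 2, 6} as the candidates for (4,4).

1,2,6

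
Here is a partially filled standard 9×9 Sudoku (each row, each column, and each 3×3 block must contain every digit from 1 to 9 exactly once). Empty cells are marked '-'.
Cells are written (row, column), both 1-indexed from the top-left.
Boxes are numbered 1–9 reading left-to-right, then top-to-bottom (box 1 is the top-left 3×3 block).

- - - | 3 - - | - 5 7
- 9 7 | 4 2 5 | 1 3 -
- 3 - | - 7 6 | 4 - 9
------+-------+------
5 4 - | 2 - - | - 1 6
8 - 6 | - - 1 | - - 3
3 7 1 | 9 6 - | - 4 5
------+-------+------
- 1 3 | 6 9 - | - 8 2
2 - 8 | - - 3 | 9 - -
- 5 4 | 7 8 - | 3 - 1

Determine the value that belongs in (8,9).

Row 8 already contains {2, 3, 8, 9}.
Column 9 already contains {1, 2, 3, 5, 6, 7, 9}.
Its 3×3 block (box 9) already contains {1, 2, 3, 8, 9}.
The only value from 1–9 not eliminated is 4, so (8,9) = 4.

4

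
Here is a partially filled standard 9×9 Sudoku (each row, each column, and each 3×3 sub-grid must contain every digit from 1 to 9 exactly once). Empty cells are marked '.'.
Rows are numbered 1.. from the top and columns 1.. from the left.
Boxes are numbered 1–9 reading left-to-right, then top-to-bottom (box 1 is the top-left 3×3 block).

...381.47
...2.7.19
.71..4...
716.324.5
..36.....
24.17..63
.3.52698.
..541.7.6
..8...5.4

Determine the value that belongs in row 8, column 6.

Cell row 8, column 6 itself could take any of {3, 8, 9} by direct elimination.
Consider where 8 can go in box 8.
row 9, column 4 is out (row 9 already has a 8).
row 9, column 5 is out (row 9 already has a 8).
row 9, column 6 is out (row 9 already has a 8).
So the only cell in box 8 that can hold 8 is row 8, column 6.
Therefore row 8, column 6 = 8.

8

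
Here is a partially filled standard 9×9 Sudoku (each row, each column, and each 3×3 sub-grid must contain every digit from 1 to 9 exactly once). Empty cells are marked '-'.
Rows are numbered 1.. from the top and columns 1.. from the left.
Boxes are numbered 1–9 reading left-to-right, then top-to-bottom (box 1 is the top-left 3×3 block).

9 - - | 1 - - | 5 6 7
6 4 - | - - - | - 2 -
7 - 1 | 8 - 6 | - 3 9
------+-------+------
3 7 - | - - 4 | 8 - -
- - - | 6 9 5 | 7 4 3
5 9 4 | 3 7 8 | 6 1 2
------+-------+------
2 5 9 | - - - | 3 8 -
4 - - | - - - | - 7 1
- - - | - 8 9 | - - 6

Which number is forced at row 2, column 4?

Cell row 2, column 4 itself could take any of {5, 7, 9} by direct elimination.
Consider where 9 can go in row 2.
row 2, column 3 is out (column 3 already has a 9).
row 2, column 5 is out (column 5 already has a 9).
row 2, column 6 is out (column 6 already has a 9).
row 2, column 7 is out (box 3 already has a 9).
row 2, column 9 is out (column 9 already has a 9).
So the only cell in row 2 that can hold 9 is row 2, column 4.
Therefore row 2, column 4 = 9.

9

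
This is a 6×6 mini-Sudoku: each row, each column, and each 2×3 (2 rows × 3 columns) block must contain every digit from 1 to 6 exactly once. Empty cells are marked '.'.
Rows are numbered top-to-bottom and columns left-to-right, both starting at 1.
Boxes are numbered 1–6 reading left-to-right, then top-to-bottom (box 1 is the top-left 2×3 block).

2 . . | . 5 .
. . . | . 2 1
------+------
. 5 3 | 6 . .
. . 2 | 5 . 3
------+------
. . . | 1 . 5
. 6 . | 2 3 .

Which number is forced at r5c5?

Cell r5c5 itself could take any of {4, 6} by direct elimination.
Consider where 6 can go in box 6.
r6c6 is out (row 6 already has a 6).
So the only cell in box 6 that can hold 6 is r5c5.
Therefore r5c5 = 6.

6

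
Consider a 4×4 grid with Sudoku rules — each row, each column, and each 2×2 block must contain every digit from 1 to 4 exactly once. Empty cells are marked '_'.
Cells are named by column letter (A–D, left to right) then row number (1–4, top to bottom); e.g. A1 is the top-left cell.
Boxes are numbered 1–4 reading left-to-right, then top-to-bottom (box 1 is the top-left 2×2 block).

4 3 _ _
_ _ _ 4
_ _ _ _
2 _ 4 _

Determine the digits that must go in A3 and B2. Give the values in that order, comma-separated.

For A3:
  Consider where 3 can go in box 3.
  B3 is out (column B already has a 3).
  B4 is out (column B already has a 3).
  So the only cell in box 3 that can hold 3 is A3.
  So A3 = 3.
For B2:
  Consider where 2 can go in box 1.
  A2 is out (column A already has a 2).
  So the only cell in box 1 that can hold 2 is B2.
  So B2 = 2.

3,2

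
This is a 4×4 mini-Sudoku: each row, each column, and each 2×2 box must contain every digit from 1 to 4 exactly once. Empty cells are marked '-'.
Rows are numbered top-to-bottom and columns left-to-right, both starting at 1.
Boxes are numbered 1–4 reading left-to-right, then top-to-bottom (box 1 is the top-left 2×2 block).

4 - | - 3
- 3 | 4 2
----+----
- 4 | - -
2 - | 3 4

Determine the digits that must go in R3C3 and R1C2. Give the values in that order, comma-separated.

2,2

For R3C3:
  Consider where 2 can go in column 3.
  R1C3 is out (box 2 already has a 2).
  So the only cell in column 3 that can hold 2 is R3C3.
  So R3C3 = 2.
For R1C2:
  Consider where 2 can go in row 1.
  R1C3 is out (box 2 already has a 2).
  So the only cell in row 1 that can hold 2 is R1C2.
  So R1C2 = 2.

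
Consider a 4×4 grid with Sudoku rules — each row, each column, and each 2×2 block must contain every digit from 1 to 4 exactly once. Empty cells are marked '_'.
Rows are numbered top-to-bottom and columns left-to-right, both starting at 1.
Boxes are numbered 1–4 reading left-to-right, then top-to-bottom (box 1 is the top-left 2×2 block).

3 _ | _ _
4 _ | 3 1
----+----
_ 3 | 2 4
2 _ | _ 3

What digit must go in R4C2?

Cell R4C2 itself could take any of {1, 4} by direct elimination.
Consider where 4 can go in box 3.
R3C1 is out (row 3 already has a 4).
So the only cell in box 3 that can hold 4 is R4C2.
Therefore R4C2 = 4.

4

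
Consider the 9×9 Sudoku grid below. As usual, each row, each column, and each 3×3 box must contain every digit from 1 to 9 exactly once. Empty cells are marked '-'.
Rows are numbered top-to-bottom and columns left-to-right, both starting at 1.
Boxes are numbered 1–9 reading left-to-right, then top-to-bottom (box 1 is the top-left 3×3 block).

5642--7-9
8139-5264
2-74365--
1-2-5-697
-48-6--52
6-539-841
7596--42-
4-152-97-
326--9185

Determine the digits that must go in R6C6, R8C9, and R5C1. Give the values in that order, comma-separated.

For R6C6:
  Consider where 2 can go in row 6.
  R6C2 is out (column 2 already has a 2).
  So the only cell in row 6 that can hold 2 is R6C6.
  So R6C6 = 2.
For R8C9:
  Consider where 6 can go in box 9.
  R7C9 is out (row 7 already has a 6).
  So the only cell in box 9 that can hold 6 is R8C9.
  So R8C9 = 6.
For R5C1:
  Row 5 already contains {2, 4, 5, 6, 8}.
  Column 1 already contains {1, 2, 3, 4, 5, 6, 7, 8}.
  Its 3×3 block (box 4) already contains {1, 2, 4, 5, 6, 8}.
  The only value from 1–9 not eliminated is 9, so R5C1 = 9.

2,6,9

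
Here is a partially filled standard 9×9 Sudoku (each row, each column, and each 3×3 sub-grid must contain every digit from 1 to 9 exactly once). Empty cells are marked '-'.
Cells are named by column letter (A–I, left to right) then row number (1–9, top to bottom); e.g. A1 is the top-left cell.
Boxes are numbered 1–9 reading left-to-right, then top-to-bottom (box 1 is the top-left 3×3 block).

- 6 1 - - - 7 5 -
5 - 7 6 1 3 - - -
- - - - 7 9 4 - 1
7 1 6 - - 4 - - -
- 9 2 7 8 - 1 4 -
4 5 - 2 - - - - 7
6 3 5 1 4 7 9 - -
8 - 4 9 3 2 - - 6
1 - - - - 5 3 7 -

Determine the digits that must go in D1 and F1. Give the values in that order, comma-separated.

For D1:
  Consider where 4 can go in column D.
  D3 is out (row 3 already has a 4).
  D4 is out (row 4 already has a 4).
  D9 is out (box 8 already has a 4).
  So the only cell in column D that can hold 4 is D1.
  So D1 = 4.
For F1:
  Row 1 already contains {1, 5, 6, 7}.
  Column F already contains {2, 3, 4, 5, 7, 9}.
  Its 3×3 block (box 2) already contains {1, 3, 6, 7, 9}.
  The only value from 1–9 not eliminated is 8, so F1 = 8.

4,8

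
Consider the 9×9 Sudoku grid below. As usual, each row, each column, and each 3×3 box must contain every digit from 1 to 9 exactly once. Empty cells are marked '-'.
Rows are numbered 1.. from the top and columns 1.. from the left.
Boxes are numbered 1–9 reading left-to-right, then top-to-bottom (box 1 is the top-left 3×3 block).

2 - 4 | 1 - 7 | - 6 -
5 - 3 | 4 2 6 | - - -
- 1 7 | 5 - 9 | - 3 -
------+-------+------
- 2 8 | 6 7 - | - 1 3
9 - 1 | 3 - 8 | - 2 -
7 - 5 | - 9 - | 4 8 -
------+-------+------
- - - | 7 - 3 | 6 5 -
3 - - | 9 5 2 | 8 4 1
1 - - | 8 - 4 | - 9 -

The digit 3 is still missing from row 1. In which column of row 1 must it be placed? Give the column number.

Consider where 3 can go in row 1.
row 1, column 2 is out (box 1 already has a 3).
row 1, column 7 is out (box 3 already has a 3).
row 1, column 9 is out (column 9 already has a 3).
So the only cell in row 1 that can hold 3 is row 1, column 5.
That is column 5.

5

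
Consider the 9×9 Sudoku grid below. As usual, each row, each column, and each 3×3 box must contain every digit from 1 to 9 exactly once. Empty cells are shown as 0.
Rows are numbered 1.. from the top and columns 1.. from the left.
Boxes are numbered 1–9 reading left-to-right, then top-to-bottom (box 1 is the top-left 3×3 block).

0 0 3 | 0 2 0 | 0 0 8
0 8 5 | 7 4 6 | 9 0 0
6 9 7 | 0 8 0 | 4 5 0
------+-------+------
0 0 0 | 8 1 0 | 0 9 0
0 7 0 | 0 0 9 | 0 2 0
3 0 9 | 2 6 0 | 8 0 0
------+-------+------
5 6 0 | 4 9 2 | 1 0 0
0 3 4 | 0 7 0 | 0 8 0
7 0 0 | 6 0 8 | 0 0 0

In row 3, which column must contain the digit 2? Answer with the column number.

9

Consider where 2 can go in row 3.
row 3, column 4 is out (column 4 already has a 2).
row 3, column 6 is out (column 6 already has a 2).
So the only cell in row 3 that can hold 2 is row 3, column 9.
That is column 9.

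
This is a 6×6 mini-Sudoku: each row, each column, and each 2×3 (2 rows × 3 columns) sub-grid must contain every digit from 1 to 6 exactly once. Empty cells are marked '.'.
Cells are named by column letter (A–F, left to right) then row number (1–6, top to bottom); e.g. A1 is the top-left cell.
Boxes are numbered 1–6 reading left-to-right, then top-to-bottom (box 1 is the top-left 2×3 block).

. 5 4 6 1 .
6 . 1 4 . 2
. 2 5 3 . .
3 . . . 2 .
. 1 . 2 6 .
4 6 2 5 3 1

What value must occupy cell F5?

Row 5 already contains {1, 2, 6}.
Column F already contains {1, 2}.
Its 2×3 block (box 6) already contains {1, 2, 3, 5, 6}.
The only value from 1–6 not eliminated is 4, so F5 = 4.

4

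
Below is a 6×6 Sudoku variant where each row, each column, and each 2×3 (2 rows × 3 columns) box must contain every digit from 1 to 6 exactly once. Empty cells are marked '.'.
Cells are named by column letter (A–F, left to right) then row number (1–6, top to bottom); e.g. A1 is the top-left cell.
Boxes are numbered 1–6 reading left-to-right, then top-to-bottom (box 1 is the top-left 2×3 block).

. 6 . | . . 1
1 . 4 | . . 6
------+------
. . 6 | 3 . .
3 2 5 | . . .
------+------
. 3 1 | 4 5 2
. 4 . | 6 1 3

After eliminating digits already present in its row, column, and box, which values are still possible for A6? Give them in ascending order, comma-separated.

2,5

Row 6 already contains {1, 3, 4, 6}.
Column A already contains {1, 3}.
Its 2×3 block (box 5) already contains {1, 3, 4}.
Removing those from 1–6 leaves {2, 5} as the candidates for A6.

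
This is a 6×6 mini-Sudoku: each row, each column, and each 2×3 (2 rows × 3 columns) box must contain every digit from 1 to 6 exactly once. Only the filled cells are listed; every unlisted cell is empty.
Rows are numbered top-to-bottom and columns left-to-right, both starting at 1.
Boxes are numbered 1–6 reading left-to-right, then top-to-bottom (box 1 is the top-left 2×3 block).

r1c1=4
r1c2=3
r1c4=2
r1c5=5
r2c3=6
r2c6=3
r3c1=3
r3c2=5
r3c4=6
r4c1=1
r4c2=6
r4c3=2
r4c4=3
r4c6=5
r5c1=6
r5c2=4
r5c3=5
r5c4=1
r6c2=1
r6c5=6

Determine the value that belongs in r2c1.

5

Cell r2c1 itself could take any of {2, 5} by direct elimination.
Consider where 5 can go in box 1.
r1c3 is out (row 1 already has a 5).
r2c2 is out (column 2 already has a 5).
So the only cell in box 1 that can hold 5 is r2c1.
Therefore r2c1 = 5.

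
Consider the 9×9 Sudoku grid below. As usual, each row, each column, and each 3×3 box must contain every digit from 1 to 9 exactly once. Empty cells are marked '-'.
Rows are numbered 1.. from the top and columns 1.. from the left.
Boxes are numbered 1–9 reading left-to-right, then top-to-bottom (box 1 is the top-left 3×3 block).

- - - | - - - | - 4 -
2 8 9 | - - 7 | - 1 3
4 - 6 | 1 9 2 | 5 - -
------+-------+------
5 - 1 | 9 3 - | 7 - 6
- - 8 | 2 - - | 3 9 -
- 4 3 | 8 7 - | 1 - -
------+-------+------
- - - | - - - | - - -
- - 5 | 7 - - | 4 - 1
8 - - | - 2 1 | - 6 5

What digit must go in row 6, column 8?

5

Cell row 6, column 8 itself could take any of {2, 5} by direct elimination.
Consider where 5 can go in box 6.
row 4, column 8 is out (row 4 already has a 5).
row 5, column 9 is out (column 9 already has a 5).
row 6, column 9 is out (column 9 already has a 5).
So the only cell in box 6 that can hold 5 is row 6, column 8.
Therefore row 6, column 8 = 5.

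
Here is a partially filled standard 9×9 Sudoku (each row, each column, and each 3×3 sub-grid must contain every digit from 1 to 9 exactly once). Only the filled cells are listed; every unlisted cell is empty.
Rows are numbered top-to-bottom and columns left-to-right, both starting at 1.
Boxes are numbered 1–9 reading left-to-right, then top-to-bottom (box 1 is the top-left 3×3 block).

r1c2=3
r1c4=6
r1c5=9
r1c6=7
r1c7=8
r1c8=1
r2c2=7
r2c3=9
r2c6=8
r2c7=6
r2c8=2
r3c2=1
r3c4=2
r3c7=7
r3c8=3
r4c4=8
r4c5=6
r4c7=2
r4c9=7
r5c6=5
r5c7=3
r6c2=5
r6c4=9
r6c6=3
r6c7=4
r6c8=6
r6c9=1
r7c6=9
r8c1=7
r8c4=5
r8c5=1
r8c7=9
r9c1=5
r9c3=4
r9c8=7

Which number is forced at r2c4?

Cell r2c4 itself could take any of {1, 3, 4} by direct elimination.
Consider where 1 can go in row 2.
r2c1 is out (box 1 already has a 1).
r2c5 is out (column 5 already has a 1).
r2c9 is out (column 9 already has a 1).
So the only cell in row 2 that can hold 1 is r2c4.
Therefore r2c4 = 1.

1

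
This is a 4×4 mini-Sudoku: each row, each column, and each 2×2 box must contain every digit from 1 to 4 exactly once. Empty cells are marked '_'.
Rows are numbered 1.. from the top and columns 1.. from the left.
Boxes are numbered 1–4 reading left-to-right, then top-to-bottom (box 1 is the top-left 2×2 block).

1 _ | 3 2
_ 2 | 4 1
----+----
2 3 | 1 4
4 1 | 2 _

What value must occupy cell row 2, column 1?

3

Row 2 already contains {1, 2, 4}.
Column 1 already contains {1, 2, 4}.
Its 2×2 block (box 1) already contains {1, 2}.
The only value from 1–4 not eliminated is 3, so row 2, column 1 = 3.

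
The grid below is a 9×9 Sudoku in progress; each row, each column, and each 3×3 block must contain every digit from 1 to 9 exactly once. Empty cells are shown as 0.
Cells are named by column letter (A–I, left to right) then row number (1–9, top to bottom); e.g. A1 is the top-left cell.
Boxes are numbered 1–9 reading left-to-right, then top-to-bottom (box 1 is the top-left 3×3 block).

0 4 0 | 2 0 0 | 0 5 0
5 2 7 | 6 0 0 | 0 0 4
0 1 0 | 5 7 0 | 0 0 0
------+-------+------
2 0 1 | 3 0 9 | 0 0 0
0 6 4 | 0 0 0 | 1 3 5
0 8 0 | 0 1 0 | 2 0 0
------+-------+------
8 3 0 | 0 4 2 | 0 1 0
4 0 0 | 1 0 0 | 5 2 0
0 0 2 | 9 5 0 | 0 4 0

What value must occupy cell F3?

Cell F3 itself could take any of {3, 4, 8} by direct elimination.
Consider where 4 can go in box 2.
E1 is out (row 1 already has a 4).
F1 is out (row 1 already has a 4).
E2 is out (row 2 already has a 4).
F2 is out (row 2 already has a 4).
So the only cell in box 2 that can hold 4 is F3.
Therefore F3 = 4.

4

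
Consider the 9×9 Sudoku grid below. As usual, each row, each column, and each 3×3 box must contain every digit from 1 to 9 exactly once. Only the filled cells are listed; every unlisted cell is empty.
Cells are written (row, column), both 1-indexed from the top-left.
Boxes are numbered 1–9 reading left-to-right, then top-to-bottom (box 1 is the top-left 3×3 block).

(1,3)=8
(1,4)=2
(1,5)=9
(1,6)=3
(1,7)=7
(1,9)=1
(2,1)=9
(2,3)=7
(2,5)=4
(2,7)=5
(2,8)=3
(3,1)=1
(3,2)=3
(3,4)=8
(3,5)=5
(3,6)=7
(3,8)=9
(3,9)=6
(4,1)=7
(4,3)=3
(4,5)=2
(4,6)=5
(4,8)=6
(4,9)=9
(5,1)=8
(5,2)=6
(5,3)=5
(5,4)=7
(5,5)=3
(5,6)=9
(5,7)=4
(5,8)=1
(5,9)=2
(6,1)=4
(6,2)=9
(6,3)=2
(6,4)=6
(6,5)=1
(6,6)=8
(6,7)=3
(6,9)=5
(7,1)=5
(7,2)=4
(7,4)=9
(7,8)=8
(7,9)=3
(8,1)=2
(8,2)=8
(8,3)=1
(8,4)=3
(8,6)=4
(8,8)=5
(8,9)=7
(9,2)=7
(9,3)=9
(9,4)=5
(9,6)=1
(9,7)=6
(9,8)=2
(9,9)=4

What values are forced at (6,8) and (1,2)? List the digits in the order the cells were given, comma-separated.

For (6,8):
  Row 6 already contains {1, 2, 3, 4, 5, 6, 8, 9}.
  Column 8 already contains {1, 2, 3, 5, 6, 8, 9}.
  Its 3×3 block (box 6) already contains {1, 2, 3, 4, 5, 6, 9}.
  The only value from 1–9 not eliminated is 7, so (6,8) = 7.
For (1,2):
  Row 1 already contains {1, 2, 3, 7, 8, 9}.
  Column 2 already contains {3, 4, 6, 7, 8, 9}.
  Its 3×3 block (box 1) already contains {1, 3, 7, 8, 9}.
  The only value from 1–9 not eliminated is 5, so (1,2) = 5.

7,5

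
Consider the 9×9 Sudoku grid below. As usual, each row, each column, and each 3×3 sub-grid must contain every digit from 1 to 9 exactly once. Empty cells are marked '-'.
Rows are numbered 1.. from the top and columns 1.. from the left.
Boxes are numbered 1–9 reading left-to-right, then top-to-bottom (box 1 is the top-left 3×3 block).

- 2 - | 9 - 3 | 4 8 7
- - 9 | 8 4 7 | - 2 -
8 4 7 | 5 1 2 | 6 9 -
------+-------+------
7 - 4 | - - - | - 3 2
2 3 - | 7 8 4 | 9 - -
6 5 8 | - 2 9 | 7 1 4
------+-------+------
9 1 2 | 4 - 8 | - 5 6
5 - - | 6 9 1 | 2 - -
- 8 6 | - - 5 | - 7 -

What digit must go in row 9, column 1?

Cell row 9, column 1 itself could take any of {3, 4} by direct elimination.
Consider where 4 can go in row 9.
row 9, column 4 is out (column 4 already has a 4).
row 9, column 5 is out (column 5 already has a 4).
row 9, column 7 is out (column 7 already has a 4).
row 9, column 9 is out (column 9 already has a 4).
So the only cell in row 9 that can hold 4 is row 9, column 1.
Therefore row 9, column 1 = 4.

4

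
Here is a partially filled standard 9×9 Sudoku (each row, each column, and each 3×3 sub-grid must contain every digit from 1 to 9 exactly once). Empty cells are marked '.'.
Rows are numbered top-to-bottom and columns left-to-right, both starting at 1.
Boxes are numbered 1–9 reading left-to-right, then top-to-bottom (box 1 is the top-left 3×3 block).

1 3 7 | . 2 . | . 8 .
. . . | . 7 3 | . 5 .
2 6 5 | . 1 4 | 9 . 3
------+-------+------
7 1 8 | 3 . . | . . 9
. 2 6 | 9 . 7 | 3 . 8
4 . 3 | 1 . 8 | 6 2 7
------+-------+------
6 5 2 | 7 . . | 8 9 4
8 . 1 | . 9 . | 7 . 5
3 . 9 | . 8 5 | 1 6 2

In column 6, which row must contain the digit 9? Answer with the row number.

Consider where 9 can go in column 6.
r4c6 is out (row 4 already has a 9).
r7c6 is out (row 7 already has a 9).
r8c6 is out (row 8 already has a 9).
So the only cell in column 6 that can hold 9 is r1c6.
That is row 1.

1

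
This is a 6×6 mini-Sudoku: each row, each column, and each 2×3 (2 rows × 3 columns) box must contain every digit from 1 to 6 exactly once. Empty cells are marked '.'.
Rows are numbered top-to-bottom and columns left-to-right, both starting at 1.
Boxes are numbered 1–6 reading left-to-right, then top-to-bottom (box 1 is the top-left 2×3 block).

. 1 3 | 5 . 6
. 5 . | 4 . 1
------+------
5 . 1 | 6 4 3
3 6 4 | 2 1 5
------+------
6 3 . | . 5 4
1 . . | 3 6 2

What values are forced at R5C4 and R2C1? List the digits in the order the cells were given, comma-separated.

1,2

For R5C4:
  Row 5 already contains {3, 4, 5, 6}.
  Column 4 already contains {2, 3, 4, 5, 6}.
  Its 2×3 block (box 6) already contains {2, 3, 4, 5, 6}.
  The only value from 1–6 not eliminated is 1, so R5C4 = 1.
For R2C1:
  Row 2 already contains {1, 4, 5}.
  Column 1 already contains {1, 3, 5, 6}.
  Its 2×3 block (box 1) already contains {1, 3, 5}.
  The only value from 1–6 not eliminated is 2, so R2C1 = 2.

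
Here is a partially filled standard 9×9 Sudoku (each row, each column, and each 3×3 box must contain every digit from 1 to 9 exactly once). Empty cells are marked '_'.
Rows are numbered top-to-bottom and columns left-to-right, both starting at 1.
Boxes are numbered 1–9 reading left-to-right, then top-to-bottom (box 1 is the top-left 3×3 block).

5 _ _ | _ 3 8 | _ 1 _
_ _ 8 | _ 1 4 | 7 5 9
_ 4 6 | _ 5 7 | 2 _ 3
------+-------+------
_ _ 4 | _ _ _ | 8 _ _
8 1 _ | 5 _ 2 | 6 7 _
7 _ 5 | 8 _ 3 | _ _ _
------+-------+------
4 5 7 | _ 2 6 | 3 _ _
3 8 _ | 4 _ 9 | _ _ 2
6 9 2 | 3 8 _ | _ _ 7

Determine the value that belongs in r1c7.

Row 1 already contains {1, 3, 5, 8}.
Column 7 already contains {2, 3, 6, 7, 8}.
Its 3×3 block (box 3) already contains {1, 2, 3, 5, 7, 9}.
The only value from 1–9 not eliminated is 4, so r1c7 = 4.

4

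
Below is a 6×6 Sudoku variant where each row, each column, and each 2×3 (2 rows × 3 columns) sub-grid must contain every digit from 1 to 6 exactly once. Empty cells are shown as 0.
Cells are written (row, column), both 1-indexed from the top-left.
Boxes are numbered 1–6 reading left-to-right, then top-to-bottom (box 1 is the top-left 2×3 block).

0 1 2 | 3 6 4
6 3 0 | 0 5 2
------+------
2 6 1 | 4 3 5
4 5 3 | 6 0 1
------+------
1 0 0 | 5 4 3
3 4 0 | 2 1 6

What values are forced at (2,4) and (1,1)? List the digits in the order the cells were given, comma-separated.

1,5

For (2,4):
  Row 2 already contains {2, 3, 5, 6}.
  Column 4 already contains {2, 3, 4, 5, 6}.
  Its 2×3 block (box 2) already contains {2, 3, 4, 5, 6}.
  The only value from 1–6 not eliminated is 1, so (2,4) = 1.
For (1,1):
  Row 1 already contains {1, 2, 3, 4, 6}.
  Column 1 already contains {1, 2, 3, 4, 6}.
  Its 2×3 block (box 1) already contains {1, 2, 3, 6}.
  The only value from 1–6 not eliminated is 5, so (1,1) = 5.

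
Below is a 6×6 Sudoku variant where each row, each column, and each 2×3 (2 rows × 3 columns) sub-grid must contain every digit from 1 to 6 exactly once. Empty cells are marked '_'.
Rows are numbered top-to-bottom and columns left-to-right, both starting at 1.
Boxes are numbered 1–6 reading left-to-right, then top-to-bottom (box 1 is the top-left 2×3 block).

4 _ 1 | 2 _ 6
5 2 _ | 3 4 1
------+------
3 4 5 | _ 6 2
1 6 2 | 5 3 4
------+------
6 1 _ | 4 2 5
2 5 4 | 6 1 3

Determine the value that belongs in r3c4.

Row 3 already contains {2, 3, 4, 5, 6}.
Column 4 already contains {2, 3, 4, 5, 6}.
Its 2×3 block (box 4) already contains {2, 3, 4, 5, 6}.
The only value from 1–6 not eliminated is 1, so r3c4 = 1.

1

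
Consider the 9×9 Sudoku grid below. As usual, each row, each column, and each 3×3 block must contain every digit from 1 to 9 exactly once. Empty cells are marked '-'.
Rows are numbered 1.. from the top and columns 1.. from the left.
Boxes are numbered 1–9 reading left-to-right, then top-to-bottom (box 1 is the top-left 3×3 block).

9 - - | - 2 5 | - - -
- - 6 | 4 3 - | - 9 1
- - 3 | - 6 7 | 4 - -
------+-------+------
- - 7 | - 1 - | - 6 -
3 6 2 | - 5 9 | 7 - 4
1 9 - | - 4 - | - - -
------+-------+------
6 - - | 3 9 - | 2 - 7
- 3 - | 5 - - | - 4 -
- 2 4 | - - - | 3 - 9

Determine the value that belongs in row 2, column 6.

Row 2 already contains {1, 3, 4, 6, 9}.
Column 6 already contains {5, 7, 9}.
Its 3×3 block (box 2) already contains {2, 3, 4, 5, 6, 7}.
The only value from 1–9 not eliminated is 8, so row 2, column 6 = 8.

8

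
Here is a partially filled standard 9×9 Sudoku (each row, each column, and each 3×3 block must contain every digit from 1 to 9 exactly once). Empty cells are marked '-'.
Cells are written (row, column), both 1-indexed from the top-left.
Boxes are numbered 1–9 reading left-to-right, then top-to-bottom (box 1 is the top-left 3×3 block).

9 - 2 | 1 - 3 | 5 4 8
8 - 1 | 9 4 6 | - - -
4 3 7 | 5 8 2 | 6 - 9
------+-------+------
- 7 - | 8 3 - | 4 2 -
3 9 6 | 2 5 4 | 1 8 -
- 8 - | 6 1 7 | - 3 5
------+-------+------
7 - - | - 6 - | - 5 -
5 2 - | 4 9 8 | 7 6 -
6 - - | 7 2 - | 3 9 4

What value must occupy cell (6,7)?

9

Row 6 already contains {1, 3, 5, 6, 7, 8}.
Column 7 already contains {1, 3, 4, 5, 6, 7}.
Its 3×3 block (box 6) already contains {1, 2, 3, 4, 5, 8}.
The only value from 1–9 not eliminated is 9, so (6,7) = 9.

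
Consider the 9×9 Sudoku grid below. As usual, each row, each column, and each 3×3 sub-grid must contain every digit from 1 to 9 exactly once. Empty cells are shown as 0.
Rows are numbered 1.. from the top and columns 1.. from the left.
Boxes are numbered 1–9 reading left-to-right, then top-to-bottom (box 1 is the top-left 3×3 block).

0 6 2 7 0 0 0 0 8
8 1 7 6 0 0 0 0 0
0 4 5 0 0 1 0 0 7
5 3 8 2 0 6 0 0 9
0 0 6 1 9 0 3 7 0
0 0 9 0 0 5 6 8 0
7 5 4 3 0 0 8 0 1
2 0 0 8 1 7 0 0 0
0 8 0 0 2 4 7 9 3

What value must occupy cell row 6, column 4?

Row 6 already contains {5, 6, 8, 9}.
Column 4 already contains {1, 2, 3, 6, 7, 8}.
Its 3×3 block (box 5) already contains {1, 2, 5, 6, 9}.
The only value from 1–9 not eliminated is 4, so row 6, column 4 = 4.

4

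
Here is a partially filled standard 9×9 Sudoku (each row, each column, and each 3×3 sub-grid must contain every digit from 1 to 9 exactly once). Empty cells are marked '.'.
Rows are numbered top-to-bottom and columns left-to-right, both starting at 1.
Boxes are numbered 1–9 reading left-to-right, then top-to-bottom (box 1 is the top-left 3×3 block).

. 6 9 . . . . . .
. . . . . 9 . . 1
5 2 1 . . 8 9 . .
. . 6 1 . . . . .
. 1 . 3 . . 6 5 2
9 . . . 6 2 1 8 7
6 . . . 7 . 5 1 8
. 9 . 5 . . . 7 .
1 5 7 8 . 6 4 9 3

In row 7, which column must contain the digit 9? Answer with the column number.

4

Consider where 9 can go in row 7.
r7c2 is out (column 2 already has a 9).
r7c3 is out (column 3 already has a 9).
r7c6 is out (column 6 already has a 9).
So the only cell in row 7 that can hold 9 is r7c4.
That is column 4.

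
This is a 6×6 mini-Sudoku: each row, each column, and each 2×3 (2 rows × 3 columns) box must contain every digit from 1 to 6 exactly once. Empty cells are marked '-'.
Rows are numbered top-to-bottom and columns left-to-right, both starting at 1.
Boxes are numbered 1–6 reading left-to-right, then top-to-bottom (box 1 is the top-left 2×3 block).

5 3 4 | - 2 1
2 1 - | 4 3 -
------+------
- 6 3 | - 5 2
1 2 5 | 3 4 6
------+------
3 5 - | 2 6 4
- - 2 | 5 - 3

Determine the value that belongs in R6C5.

1

Row 6 already contains {2, 3, 5}.
Column 5 already contains {2, 3, 4, 5, 6}.
Its 2×3 block (box 6) already contains {2, 3, 4, 5, 6}.
The only value from 1–6 not eliminated is 1, so R6C5 = 1.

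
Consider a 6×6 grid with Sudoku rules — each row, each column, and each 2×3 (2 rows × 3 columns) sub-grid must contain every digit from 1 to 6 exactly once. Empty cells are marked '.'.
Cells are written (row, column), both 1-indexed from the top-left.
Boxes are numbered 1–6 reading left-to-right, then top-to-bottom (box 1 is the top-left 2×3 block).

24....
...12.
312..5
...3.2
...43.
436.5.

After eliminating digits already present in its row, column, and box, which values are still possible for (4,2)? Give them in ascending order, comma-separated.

Row 4 already contains {2, 3}.
Column 2 already contains {1, 3, 4}.
Its 2×3 block (box 3) already contains {1, 2, 3}.
Removing those from 1–6 leaves {5, 6} as the candidates for (4,2).

5,6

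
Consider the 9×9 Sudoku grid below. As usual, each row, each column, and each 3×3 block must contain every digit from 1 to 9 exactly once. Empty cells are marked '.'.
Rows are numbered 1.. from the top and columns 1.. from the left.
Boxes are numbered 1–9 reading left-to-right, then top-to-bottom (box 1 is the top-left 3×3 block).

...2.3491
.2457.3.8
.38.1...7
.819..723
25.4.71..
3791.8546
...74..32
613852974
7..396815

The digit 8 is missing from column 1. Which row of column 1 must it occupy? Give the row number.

Consider where 8 can go in column 1.
row 1, column 1 is out (box 1 already has a 8).
row 2, column 1 is out (row 2 already has a 8).
row 3, column 1 is out (row 3 already has a 8).
row 4, column 1 is out (row 4 already has a 8).
So the only cell in column 1 that can hold 8 is row 7, column 1.
That is row 7.

7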